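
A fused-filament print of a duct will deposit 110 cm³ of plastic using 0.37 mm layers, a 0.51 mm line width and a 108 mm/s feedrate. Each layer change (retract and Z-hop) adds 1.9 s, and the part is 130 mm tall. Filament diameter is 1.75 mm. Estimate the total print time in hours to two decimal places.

1.69 hours

Bead cross-section: 0.37 × 0.51 → 0.1887 mm².
Path length: 110000 mm³ / 0.1887 mm² → 582935.9 mm.
Print-move time = 582935.9 / 108, so 5397.6 s.
Layers = ⌈130/0.37⌉ = 352.
Z-hop total: 352 × 1.9 → 668.8 s.
Total = 5397.6 + 668.8 = 6066.4 s = 1.69 hours.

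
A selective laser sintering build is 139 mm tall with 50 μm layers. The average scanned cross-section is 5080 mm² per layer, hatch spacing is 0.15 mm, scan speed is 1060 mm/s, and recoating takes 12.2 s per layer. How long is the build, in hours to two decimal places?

Number of layers: 139 / 0.05 → 2780 (rounded up).
Hatch length per layer = 5080 / 0.15, so 33866.7 mm.
Laser time per layer = 33866.7 / 1060, so 31.9497 s.
Time per layer = 31.9497 + 12.2 = 44.1497 s.
Total: 2780 × 44.1497 s = 122736.166 s → 34.09 hours.

34.09 hours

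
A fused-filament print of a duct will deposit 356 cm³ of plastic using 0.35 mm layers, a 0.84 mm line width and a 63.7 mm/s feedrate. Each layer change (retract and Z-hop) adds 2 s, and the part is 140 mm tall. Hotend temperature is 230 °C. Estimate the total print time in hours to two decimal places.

Bead cross-section = 0.35 × 0.84, so 0.294 mm².
Path length: 356000 mm³ / 0.294 mm² → 1210884.4 mm.
Print-move time = 1210884.4 / 63.7 = 19009.2 s.
Number of layers: 140 / 0.35 → 400 (rounded up).
Z-hop total: 400 × 2 → 800 s.
Altogether 19009.2 + 800 = 19809.2 s, i.e. 5.50 hours.

5.50 hours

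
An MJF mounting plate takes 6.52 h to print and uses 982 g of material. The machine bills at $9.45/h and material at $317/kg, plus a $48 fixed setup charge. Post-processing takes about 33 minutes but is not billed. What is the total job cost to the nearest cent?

Time charge = 9.45 × 6.52 = $61.614.
Material charge = 317 × 982/1000 = $311.294.
Adding setup: 61.614 + 311.294 + 48 → 420.908 ≈ $420.91.

$420.91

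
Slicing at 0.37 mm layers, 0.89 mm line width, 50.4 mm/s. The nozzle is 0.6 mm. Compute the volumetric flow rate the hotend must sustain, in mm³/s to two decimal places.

Bead cross-section: 0.37 × 0.89 → 0.3293 mm².
Volumetric flow = 50.4 × 0.3293 = 16.60 mm³/s.

16.60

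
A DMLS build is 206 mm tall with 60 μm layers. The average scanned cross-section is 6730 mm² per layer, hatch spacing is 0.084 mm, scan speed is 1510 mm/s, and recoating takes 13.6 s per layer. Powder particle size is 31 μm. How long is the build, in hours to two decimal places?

Layers = ⌈206/0.06⌉ = 3434.
Per-layer scan distance = 6730 / 0.084 = 80119 mm.
Per-layer scan time = 80119 / 1510 = 53.0589 s.
Per-layer time: 53.0589 + 13.6 → 66.6589 s.
Total: 3434 × 66.6589 s = 228906.6626 s → 63.59 hours.

63.59 hours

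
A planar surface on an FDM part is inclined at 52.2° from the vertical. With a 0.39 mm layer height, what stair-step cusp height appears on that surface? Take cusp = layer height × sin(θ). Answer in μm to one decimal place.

sin(52.2°) = 0.7902, so cusp = 0.39 × 0.7902 = 0.308178 mm → 308.2 μm.

308.2 μm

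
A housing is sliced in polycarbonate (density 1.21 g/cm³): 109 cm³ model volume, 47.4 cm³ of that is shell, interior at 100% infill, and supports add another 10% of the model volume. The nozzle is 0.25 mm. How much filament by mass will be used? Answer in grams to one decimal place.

Interior volume = 109 − 47.4 = 61.6 cm³.
Infill deposited = 1.00 × 61.6, so 61.6 cm³.
Support = 0.10 × 109 = 10.9 cm³.
Total extruded: 47.4 + 61.6 + 10.9 → 119.9 cm³.
Mass: 119.9 × 1.21 → 145.079 g.

145.1 g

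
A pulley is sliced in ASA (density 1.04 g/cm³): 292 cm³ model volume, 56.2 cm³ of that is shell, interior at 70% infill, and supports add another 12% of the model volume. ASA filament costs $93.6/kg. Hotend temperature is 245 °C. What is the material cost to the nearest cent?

$24.95

Interior volume: 292 − 56.2 → 235.8 cm³.
Deposited infill = 0.70 × 235.8, so 165.06 cm³.
Support: 0.12 × 292 → 35.04 cm³.
Total extruded: 56.2 + 165.06 + 35.04 → 256.3 cm³.
Mass: 256.3 × 1.04 → 266.552 g.
Cost = 266.552 g / 1000 × $93.6/kg = $24.95.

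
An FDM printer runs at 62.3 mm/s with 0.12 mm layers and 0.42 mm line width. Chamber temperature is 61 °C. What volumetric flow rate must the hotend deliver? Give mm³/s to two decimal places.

3.14

Bead cross-section = 0.12 × 0.42, so 0.0504 mm².
Q = v·A = 62.3 × 0.0504 = 3.14 mm³/s.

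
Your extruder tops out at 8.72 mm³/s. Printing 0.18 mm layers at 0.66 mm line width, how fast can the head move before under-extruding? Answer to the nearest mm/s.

Extrusion cross-section: 0.18 × 0.66 → 0.1188 mm².
Max speed = 8.72 / 0.1188 = 73.40 ≈ 73 mm/s.

73 mm/s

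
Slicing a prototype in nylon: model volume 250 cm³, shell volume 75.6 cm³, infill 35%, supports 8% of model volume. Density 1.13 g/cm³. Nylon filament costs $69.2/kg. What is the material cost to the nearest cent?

Volume inside the shell: 250 − 75.6 → 174.4 cm³.
Infill volume = 0.35 × 174.4, so 61.04 cm³.
Support = 0.08 × 250, so 20 cm³.
Total extruded: 75.6 + 61.04 + 20 → 156.64 cm³.
Mass = 156.64 × 1.13, so 177.0032 g.
Cost = 177.0032 g / 1000 × $69.2/kg = $12.25.

$12.25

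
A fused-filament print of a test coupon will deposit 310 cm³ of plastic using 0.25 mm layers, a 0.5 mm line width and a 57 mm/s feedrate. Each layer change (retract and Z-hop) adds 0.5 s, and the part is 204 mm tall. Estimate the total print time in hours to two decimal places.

12.20 hours

Bead cross-section = 0.25 × 0.5 = 0.125 mm².
Total extruded path = 310000/0.125 = 2480000 mm.
Extrusion time: 2480000 / 57 → 43508.8 s.
Layer count = ceil(204 / 0.25) = 816.
Non-print overhead = 816 × 0.5, so 408 s.
Total = 43508.8 + 408 = 43916.8 s = 12.20 hours.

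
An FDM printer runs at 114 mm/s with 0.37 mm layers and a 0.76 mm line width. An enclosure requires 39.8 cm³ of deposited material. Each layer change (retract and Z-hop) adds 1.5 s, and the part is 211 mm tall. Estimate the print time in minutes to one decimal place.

35.0 minutes

Extrusion cross-section = 0.37 × 0.76 = 0.2812 mm².
Toolpath length = 39.8 cm³ / 0.2812 mm² = 39800 / 0.2812 = 141536.3 mm.
Time extruding = 141536.3 / 114, so 1241.5 s.
Layer count = ceil(211 / 0.37) = 571.
Non-print overhead: 571 × 1.5 → 856.5 s.
Total = 1241.5 + 856.5 = 2098 s = 35.0 minutes.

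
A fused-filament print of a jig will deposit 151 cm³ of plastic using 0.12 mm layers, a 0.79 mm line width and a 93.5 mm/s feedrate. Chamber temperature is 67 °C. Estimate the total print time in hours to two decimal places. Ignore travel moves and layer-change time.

4.73 hours

Extrusion cross-section = 0.12 × 0.79, so 0.0948 mm².
Toolpath length = 151 cm³ / 0.0948 mm² = 151000 / 0.0948 = 1592827 mm.
Extrusion time: 1592827 / 93.5 → 17035.6 s.
In the requested units: 17035.6 s = 4.73 hours.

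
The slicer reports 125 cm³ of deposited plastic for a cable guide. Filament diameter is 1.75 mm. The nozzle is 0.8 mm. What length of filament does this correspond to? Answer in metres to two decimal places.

51.97 m

A = π r² = π × 0.875² = 2.4053 mm².
L = 125000 mm³ / 2.4053 mm² = 51968.57 mm, i.e. 51.97 m.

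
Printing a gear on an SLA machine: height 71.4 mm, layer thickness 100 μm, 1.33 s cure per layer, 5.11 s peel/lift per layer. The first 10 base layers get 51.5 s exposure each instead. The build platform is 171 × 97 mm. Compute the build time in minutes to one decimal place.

Layers = ⌈71.4/0.1⌉ = 714.
Base layers = 10 × (51.5 + 5.11) = 566.1 s.
Regular layers = 704 × (1.33 + 5.11), so 4533.76 s.
Sum: 566.1 + 4533.76 = 5099.86 s → 85.0 minutes.

85.0 minutes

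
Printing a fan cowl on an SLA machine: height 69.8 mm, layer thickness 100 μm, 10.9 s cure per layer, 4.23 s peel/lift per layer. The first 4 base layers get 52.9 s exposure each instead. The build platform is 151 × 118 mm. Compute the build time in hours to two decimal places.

2.98 hours

Number of layers: 69.8 / 0.1 → 698 (rounded up).
Bottom layers = 4 × (52.9 + 4.23) = 228.52 s.
Regular layers = 694 × (10.9 + 4.23), so 10500.22 s.
Total = 228.52 + 10500.22 = 10728.74 s = 2.98 hours.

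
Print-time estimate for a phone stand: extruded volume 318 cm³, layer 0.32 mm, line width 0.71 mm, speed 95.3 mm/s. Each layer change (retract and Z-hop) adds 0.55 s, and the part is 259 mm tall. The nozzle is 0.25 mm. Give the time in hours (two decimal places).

4.20 hours

Line area: 0.32 × 0.71 → 0.2272 mm².
Toolpath length = 318 cm³ / 0.2272 mm² = 318000 / 0.2272 = 1399647.9 mm.
Extrusion time: 1399647.9 / 95.3 → 14686.8 s.
Layer count = ceil(259 / 0.32) = 810.
Non-print overhead = 810 × 0.55, so 445.5 s.
Altogether 14686.8 + 445.5 = 15132.3 s, i.e. 4.20 hours.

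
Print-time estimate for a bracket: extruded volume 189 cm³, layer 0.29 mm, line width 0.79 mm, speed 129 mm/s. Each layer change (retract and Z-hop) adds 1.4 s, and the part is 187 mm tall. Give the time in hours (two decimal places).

Line area = 0.29 × 0.79, so 0.2291 mm².
Toolpath length = 189 cm³ / 0.2291 mm² = 189000 / 0.2291 = 824967.3 mm.
Time extruding = 824967.3 / 129, so 6395.1 s.
Layer count = ceil(187 / 0.29) = 645.
Z-hop total = 645 × 1.4 = 903 s.
Altogether 6395.1 + 903 = 7298.1 s, i.e. 2.03 hours.

2.03 hours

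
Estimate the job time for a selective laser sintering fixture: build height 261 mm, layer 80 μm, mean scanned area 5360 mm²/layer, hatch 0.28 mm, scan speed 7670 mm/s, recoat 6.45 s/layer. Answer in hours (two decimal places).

Layer count = ceil(261 / 0.08) = 3263.
Hatch length per layer = 5360 / 0.28, so 19142.9 mm.
Laser time per layer = 19142.9 / 7670 = 2.4958 s.
Time per layer = 2.4958 + 6.45, so 8.9458 s.
3263 layers × 8.9458 s/layer = 29190.1454 s, i.e. 8.11 hours.

8.11 hours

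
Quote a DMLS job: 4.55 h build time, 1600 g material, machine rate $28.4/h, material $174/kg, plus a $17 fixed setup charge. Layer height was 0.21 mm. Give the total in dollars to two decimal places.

$424.62

Machine-time cost: 28.4 × 4.55 → $129.22.
Material cost: 174 × 1600/1000 → $278.40.
Total = 129.22 + 278.40 + 17 = $424.62.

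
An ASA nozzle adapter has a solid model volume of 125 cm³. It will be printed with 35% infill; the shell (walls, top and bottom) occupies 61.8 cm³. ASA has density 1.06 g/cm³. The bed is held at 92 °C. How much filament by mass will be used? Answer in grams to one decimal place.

Volume inside the shell = 125 − 61.8, so 63.2 cm³.
Infill deposited = 0.35 × 63.2 = 22.12 cm³.
Total extruded = 61.8 + 22.12, so 83.92 cm³.
Mass = 83.92 × 1.06 = 88.9552 g.

89.0 g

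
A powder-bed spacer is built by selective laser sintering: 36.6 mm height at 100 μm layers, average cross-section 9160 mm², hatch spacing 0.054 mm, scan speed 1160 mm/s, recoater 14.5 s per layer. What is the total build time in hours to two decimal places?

16.34 hours

Number of layers: 36.6 / 0.1 → 366 (rounded up).
Per-layer scan distance = 9160 / 0.054 = 169629.6 mm.
Laser time per layer: 169629.6 / 1160 → 146.2324 s.
Time per layer: 146.2324 + 14.5 → 160.7324 s.
Total: 366 × 160.7324 s = 58828.0584 s → 16.34 hours.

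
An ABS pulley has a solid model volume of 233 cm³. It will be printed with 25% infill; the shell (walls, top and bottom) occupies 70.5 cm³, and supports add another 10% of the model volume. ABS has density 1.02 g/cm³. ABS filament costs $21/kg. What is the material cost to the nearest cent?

$2.88

Interior volume = 233 − 70.5, so 162.5 cm³.
Infill deposited = 0.25 × 162.5 = 40.625 cm³.
Support: 0.10 × 233 → 23.3 cm³.
Deposited volume = 70.5 + 40.625 + 23.3 = 134.425 cm³.
Mass: 134.425 × 1.02 → 137.1135 g.
Cost = 137.1135 g / 1000 × $21/kg = $2.88.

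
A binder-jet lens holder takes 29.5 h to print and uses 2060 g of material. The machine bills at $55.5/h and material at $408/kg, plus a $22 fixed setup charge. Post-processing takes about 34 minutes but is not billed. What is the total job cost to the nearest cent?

$2499.73

Machine cost: 55.5 × 29.5 → $1637.25.
Material charge = 408 × 2060/1000, so $840.48.
Adding setup: 1637.25 + 840.48 + 22 → $2499.73.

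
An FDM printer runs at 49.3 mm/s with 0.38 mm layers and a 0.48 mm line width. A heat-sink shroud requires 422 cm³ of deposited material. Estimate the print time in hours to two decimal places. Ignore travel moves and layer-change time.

Extrusion cross-section = 0.38 × 0.48, so 0.1824 mm².
Total extruded path = 422000/0.1824 = 2313596.5 mm.
Time extruding = 2313596.5 / 49.3 = 46928.9 s.
Converting: 46928.9 s = 13.04 hours.

13.04 hours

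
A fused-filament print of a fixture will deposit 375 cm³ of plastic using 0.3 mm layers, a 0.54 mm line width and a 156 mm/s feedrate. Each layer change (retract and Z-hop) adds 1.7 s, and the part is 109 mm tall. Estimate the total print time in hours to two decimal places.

4.29 hours

Line area: 0.3 × 0.54 → 0.162 mm².
Total extruded path = 375000/0.162 = 2314814.8 mm.
Extrusion time = 2314814.8 / 156 = 14838.6 s.
Number of layers: 109 / 0.3 → 364 (rounded up).
Layer-change overhead: 364 × 1.7 → 618.8 s.
Altogether 14838.6 + 618.8 = 15457.4 s, i.e. 4.29 hours.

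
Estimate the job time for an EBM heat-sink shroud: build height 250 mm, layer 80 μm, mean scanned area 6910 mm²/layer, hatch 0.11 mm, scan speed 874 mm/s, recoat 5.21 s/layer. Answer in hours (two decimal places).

66.91 hours

Layers = ⌈250/0.08⌉ = 3125.
Hatch length per layer = 6910 / 0.11 = 62818.2 mm.
Beam time per layer = 62818.2 / 874, so 71.8744 s.
Layer cycle = 71.8744 + 5.21 = 77.0844 s.
3125 layers × 77.0844 s/layer = 240888.75 s, i.e. 66.91 hours.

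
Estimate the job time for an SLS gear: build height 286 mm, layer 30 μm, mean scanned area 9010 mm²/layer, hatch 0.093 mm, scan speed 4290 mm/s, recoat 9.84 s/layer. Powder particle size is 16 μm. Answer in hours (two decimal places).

Number of layers: 286 / 0.03 → 9534 (rounded up).
Scan path per layer = 9010 / 0.093, so 96881.7 mm.
Per-layer scan time = 96881.7 / 4290 = 22.5831 s.
Layer cycle = 22.5831 + 9.84 = 32.4231 s.
9534 layers × 32.4231 s/layer = 309121.8354 s, i.e. 85.87 hours.

85.87 hours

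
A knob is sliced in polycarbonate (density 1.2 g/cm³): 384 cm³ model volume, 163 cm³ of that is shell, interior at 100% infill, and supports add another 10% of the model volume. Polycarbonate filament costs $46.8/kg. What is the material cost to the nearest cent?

Volume inside the shell = 384 − 163 = 221 cm³.
Infill volume: 1.00 × 221 → 221 cm³.
Support = 0.10 × 384 = 38.4 cm³.
Deposited volume = 163 + 221 + 38.4, so 422.4 cm³.
Mass: 422.4 × 1.2 → 506.88 g.
Cost = 506.88 g / 1000 × $46.8/kg = $23.72.

$23.72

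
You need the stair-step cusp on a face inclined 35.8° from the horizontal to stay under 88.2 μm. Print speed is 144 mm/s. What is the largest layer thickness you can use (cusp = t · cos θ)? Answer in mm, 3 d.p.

0.109 mm

t = h_c / cos θ = 0.0882 / 0.8111 = 0.109 mm.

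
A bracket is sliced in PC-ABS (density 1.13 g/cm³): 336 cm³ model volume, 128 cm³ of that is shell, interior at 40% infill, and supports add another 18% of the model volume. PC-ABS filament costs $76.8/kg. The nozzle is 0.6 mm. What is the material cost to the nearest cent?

$23.58

Interior volume: 336 − 128 → 208 cm³.
Infill volume = 0.40 × 208, so 83.2 cm³.
Support = 0.18 × 336, so 60.48 cm³.
Total printed volume: 128 + 83.2 + 60.48 → 271.68 cm³.
Mass = 271.68 × 1.13 = 306.9984 g.
Cost = 306.9984 g / 1000 × $76.8/kg = $23.58.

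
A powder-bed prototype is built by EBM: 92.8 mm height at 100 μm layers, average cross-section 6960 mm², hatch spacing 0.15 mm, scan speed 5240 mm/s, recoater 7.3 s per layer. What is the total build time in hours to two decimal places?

Layers = ⌈92.8/0.1⌉ = 928.
Scan path per layer = 6960 / 0.15, so 46400 mm.
Beam time per layer = 46400 / 5240 = 8.855 s.
Per-layer time: 8.855 + 7.3 → 16.155 s.
Total: 928 × 16.155 s = 14991.84 s → 4.16 hours.

4.16 hours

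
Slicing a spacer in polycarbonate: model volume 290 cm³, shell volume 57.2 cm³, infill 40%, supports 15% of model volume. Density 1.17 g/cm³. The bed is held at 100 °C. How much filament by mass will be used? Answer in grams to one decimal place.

226.8 g

Volume inside the shell = 290 − 57.2 = 232.8 cm³.
Infill volume = 0.40 × 232.8 = 93.12 cm³.
Support = 0.15 × 290, so 43.5 cm³.
Total extruded: 57.2 + 93.12 + 43.5 → 193.82 cm³.
Mass = 193.82 × 1.17 = 226.7694 g.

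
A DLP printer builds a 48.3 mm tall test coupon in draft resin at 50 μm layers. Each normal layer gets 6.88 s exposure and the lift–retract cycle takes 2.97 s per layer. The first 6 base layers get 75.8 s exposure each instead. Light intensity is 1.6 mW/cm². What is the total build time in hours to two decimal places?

Layer count = ceil(48.3 / 0.05) = 966.
Base layers = 6 × (75.8 + 2.97) = 472.62 s.
Regular layers = 960 × (6.88 + 2.97), so 9456 s.
Total = 472.62 + 9456 = 9928.62 s = 2.76 hours.

2.76 hours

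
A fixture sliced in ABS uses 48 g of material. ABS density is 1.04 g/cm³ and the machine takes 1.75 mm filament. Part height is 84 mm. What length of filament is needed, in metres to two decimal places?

19.19 m

Extruded volume: 48/1.04 = 46.1538 cm³ (46153.8 mm³).
A = π r² = π × 0.875² = 2.4053 mm².
Length = 46153.8 / 2.4053 = 19188.38 mm = 19.19 m.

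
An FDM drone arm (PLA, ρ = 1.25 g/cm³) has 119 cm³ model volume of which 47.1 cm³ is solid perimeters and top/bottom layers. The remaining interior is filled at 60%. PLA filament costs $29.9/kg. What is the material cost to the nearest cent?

Interior volume = 119 − 47.1 = 71.9 cm³.
Infill deposited = 0.60 × 71.9, so 43.14 cm³.
Total printed volume = 47.1 + 43.14, so 90.24 cm³.
Mass = 90.24 × 1.25, so 112.8 g.
Cost = 112.8 g / 1000 × $29.9/kg = $3.37.

$3.37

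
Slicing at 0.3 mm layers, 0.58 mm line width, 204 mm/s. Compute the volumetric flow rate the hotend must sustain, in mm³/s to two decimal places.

35.50

Bead cross-section: 0.3 × 0.58 → 0.174 mm².
Volumetric flow = 204 × 0.174 = 35.50 mm³/s.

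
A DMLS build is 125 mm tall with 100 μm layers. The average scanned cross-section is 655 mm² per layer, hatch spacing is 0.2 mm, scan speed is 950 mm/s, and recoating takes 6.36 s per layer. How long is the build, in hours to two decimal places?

3.41 hours

Number of layers: 125 / 0.1 → 1250 (rounded up).
Per-layer scan distance = 655 / 0.2, so 3275 mm.
Per-layer scan time: 3275 / 950 → 3.4474 s.
Layer cycle: 3.4474 + 6.36 → 9.8074 s.
Build time = 1250 × 9.8074 = 12259.25 s = 3.41 hours.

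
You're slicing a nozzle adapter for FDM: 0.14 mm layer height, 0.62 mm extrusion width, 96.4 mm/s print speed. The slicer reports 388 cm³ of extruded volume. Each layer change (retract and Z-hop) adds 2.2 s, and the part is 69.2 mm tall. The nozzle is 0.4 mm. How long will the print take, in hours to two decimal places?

Bead cross-section: 0.14 × 0.62 → 0.0868 mm².
Path length: 388000 mm³ / 0.0868 mm² → 4470046.1 mm.
Time extruding: 4470046.1 / 96.4 → 46369.8 s.
Layers = ⌈69.2/0.14⌉ = 495.
Non-print overhead: 495 × 2.2 → 1089 s.
Total = 46369.8 + 1089 = 47458.8 s = 13.18 hours.

13.18 hours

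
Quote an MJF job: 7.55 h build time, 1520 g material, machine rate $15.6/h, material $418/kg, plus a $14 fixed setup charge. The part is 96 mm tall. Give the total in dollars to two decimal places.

$767.14

Machine-time cost = 15.6 × 7.55 = $117.78.
Material cost = 418 × 1520/1000, so $635.36.
Adding setup: 117.78 + 635.36 + 14 → $767.14.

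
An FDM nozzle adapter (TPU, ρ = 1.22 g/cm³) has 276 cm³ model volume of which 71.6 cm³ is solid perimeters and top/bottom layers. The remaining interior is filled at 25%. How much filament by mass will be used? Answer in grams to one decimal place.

149.7 g

Infill region = 276 − 71.6, so 204.4 cm³.
Infill volume: 0.25 × 204.4 → 51.1 cm³.
Total printed volume = 71.6 + 51.1, so 122.7 cm³.
Mass: 122.7 × 1.22 → 149.694 g.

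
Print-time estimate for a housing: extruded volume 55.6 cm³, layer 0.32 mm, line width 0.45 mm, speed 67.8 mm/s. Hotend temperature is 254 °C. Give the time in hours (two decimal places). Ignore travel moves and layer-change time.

1.58 hours

Extrusion cross-section: 0.32 × 0.45 → 0.144 mm².
Total extruded path = 55600/0.144 = 386111.1 mm.
Extrusion time = 386111.1 / 67.8 = 5694.9 s.
5694.9 s = 1.58 hours.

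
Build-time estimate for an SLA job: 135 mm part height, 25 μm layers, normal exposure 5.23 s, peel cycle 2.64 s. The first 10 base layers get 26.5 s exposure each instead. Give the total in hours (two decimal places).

Layers = ⌈135/0.025⌉ = 5400.
Burn-in layers = 10 × (26.5 + 2.64), so 291.4 s.
Remaining layers: 5390 × (5.23 + 2.64) → 42419.3 s.
Sum: 291.4 + 42419.3 = 42710.7 s → 11.86 hours.

11.86 hours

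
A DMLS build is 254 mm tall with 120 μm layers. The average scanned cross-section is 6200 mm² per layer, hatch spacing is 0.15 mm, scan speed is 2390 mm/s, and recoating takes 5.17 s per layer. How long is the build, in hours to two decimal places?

Number of layers: 254 / 0.12 → 2117 (rounded up).
Hatch length per layer = 6200 / 0.15 = 41333.3 mm.
Laser time per layer = 41333.3 / 2390, so 17.2943 s.
Per-layer time = 17.2943 + 5.17 = 22.4643 s.
Total: 2117 × 22.4643 s = 47556.9231 s → 13.21 hours.

13.21 hours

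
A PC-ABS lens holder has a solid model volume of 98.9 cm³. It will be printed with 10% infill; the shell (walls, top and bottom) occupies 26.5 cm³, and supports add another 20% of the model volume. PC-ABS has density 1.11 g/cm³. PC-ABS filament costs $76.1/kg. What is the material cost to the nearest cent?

Infill region: 98.9 − 26.5 → 72.4 cm³.
Deposited infill = 0.10 × 72.4, so 7.24 cm³.
Support = 0.20 × 98.9 = 19.78 cm³.
Deposited volume = 26.5 + 7.24 + 19.78, so 53.52 cm³.
Mass = 53.52 × 1.11, so 59.4072 g.
At $76.1/kg: 59.4072/1000 × 76.1 = $4.52.

$4.52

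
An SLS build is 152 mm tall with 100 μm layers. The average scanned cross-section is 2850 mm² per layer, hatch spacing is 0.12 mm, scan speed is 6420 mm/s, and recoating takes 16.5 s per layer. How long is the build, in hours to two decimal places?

8.53 hours

Number of layers: 152 / 0.1 → 1520 (rounded up).
Scan path per layer = 2850 / 0.12 = 23750 mm.
Laser time per layer: 23750 / 6420 → 3.6994 s.
Per-layer time = 3.6994 + 16.5 = 20.1994 s.
1520 layers × 20.1994 s/layer = 30703.088 s, i.e. 8.53 hours.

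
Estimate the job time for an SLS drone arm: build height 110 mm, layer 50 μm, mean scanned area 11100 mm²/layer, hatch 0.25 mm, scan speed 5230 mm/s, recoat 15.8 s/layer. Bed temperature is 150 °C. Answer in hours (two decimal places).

Layers = ⌈110/0.05⌉ = 2200.
Scan path per layer = 11100 / 0.25, so 44400 mm.
Laser time per layer = 44400 / 5230 = 8.4895 s.
Time per layer: 8.4895 + 15.8 → 24.2895 s.
Build time = 2200 × 24.2895 = 53436.9 s = 14.84 hours.

14.84 hours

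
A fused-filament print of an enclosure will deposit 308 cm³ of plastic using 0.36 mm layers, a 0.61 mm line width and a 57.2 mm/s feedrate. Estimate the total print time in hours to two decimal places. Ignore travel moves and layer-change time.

Extrusion cross-section = 0.36 × 0.61 = 0.2196 mm².
Total extruded path = 308000/0.2196 = 1402550.1 mm.
Time extruding: 1402550.1 / 57.2 → 24520.1 s.
That's 24520.1 s → 6.81 hours.

6.81 hours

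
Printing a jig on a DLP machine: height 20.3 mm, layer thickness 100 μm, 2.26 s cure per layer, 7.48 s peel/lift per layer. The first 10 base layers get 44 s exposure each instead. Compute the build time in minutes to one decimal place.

Layers = ⌈20.3/0.1⌉ = 203.
Bottom layers = 10 × (44 + 7.48) = 514.8 s.
Regular layers = 193 × (2.26 + 7.48) = 1879.82 s.
Total = 514.8 + 1879.82 = 2394.62 s = 39.9 minutes.

39.9 minutes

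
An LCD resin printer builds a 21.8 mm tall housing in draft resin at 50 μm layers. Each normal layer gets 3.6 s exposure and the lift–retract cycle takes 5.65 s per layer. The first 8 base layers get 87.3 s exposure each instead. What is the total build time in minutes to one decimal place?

Number of layers: 21.8 / 0.05 → 436 (rounded up).
Burn-in layers = 8 × (87.3 + 5.65) = 743.6 s.
Regular layers = 428 × (3.6 + 5.65), so 3959 s.
Total = 743.6 + 3959 = 4702.6 s = 78.4 minutes.

78.4 minutes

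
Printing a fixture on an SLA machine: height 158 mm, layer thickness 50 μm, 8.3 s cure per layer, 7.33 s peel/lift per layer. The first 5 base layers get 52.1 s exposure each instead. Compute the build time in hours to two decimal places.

13.78 hours

Number of layers: 158 / 0.05 → 3160 (rounded up).
Base layers = 5 × (52.1 + 7.33), so 297.15 s.
Normal layers: 3155 × (8.3 + 7.33) → 49312.65 s.
Total = 297.15 + 49312.65 = 49609.8 s = 13.78 hours.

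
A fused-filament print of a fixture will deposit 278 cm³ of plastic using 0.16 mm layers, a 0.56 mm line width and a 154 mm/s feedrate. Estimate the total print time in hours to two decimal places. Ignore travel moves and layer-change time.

Line area = 0.16 × 0.56 = 0.0896 mm².
Toolpath length = 278 cm³ / 0.0896 mm² = 278000 / 0.0896 = 3102678.6 mm.
Time extruding: 3102678.6 / 154 → 20147.3 s.
Converting: 20147.3 s = 5.60 hours.

5.60 hours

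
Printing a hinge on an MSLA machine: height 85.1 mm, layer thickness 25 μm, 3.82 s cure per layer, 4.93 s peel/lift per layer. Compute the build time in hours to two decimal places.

8.27 hours

Layer count = ceil(85.1 / 0.025) = 3404.
Per-layer time: 3.82 + 4.93 → 8.75 s.
Build time: 3404 × 8.75 s = 29785 s, i.e. 8.27 hours.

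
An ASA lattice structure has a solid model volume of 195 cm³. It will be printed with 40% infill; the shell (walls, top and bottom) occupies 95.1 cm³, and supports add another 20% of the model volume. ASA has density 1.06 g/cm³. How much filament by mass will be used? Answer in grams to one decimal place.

Interior volume = 195 − 95.1 = 99.9 cm³.
Deposited infill: 0.40 × 99.9 → 39.96 cm³.
Support = 0.20 × 195 = 39 cm³.
Total printed volume: 95.1 + 39.96 + 39 → 174.06 cm³.
Mass = 174.06 × 1.06 = 184.5036 g.

184.5 g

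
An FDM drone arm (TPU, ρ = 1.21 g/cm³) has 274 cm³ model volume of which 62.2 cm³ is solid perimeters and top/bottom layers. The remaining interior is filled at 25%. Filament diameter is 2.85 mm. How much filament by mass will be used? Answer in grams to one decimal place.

139.3 g

Infill region = 274 − 62.2, so 211.8 cm³.
Deposited infill: 0.25 × 211.8 → 52.95 cm³.
Total printed volume = 62.2 + 52.95, so 115.15 cm³.
Mass = 115.15 × 1.21, so 139.3315 g.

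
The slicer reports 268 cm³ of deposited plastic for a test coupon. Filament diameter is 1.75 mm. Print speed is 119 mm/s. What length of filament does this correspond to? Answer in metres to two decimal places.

111.42 m

Cross-section of 1.75 mm filament: π·(1.75/2)² = 2.4053 mm².
L = 268000 mm³ / 2.4053 mm² = 111420.61 mm, i.e. 111.42 m.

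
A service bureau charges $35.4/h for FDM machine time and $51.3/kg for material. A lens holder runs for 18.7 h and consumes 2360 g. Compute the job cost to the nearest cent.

Machine cost = 35.4 × 18.7 = $661.98.
Feedstock cost = 51.3 × 2360/1000 = $121.068.
Job cost: 661.98 + 121.068 = 783.048 ≈ $783.05.

$783.05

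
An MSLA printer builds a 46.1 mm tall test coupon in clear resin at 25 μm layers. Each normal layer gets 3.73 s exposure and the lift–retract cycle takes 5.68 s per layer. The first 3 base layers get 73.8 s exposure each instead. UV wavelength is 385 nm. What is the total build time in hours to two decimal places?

4.88 hours

Layer count = ceil(46.1 / 0.025) = 1844.
Burn-in layers = 3 × (73.8 + 5.68), so 238.44 s.
Regular layers = 1841 × (3.73 + 5.68), so 17323.81 s.
Total = 238.44 + 17323.81 = 17562.25 s = 4.88 hours.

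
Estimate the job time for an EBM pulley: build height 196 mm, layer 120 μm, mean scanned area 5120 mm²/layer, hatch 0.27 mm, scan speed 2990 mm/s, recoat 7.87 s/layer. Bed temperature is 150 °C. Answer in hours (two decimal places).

Layers = ⌈196/0.12⌉ = 1634.
Hatch length per layer: 5120 / 0.27 → 18963 mm.
Beam time per layer: 18963 / 2990 → 6.3421 s.
Time per layer: 6.3421 + 7.87 → 14.2121 s.
1634 layers × 14.2121 s/layer = 23222.5714 s, i.e. 6.45 hours.

6.45 hours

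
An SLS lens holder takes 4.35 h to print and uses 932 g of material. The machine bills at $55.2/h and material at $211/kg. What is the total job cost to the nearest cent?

$436.77

Machine-time cost = 55.2 × 4.35, so $240.12.
Material charge: 211 × 932/1000 → $196.652.
Total = 240.12 + 196.652 = 436.772 ≈ $436.77.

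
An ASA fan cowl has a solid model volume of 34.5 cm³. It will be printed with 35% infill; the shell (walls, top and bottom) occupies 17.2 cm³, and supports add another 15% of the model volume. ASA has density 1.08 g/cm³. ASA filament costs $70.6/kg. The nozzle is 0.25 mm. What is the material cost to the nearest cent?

$2.17

Interior volume = 34.5 − 17.2 = 17.3 cm³.
Infill deposited = 0.35 × 17.3, so 6.055 cm³.
Support = 0.15 × 34.5, so 5.175 cm³.
Total printed volume = 17.2 + 6.055 + 5.175 = 28.43 cm³.
Mass = 28.43 × 1.08 = 30.7044 g.
At $70.6/kg: 30.7044/1000 × 70.6 = $2.17.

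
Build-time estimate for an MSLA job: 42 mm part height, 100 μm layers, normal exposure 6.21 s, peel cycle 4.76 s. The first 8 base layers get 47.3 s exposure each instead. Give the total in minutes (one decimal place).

Layers = ⌈42/0.1⌉ = 420.
Bottom layers = 8 × (47.3 + 4.76) = 416.48 s.
Remaining layers = 412 × (6.21 + 4.76) = 4519.64 s.
Total = 416.48 + 4519.64 = 4936.12 s = 82.3 minutes.

82.3 minutes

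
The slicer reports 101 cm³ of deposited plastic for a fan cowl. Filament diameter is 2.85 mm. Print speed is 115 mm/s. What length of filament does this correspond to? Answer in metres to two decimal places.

Filament cross-section = π × (2.85/2)² = 6.3794 mm².
Length = 101 cm³ / 6.3794 mm² = 101000 / 6.3794 = 15832.21 mm = 15.83 m.

15.83 m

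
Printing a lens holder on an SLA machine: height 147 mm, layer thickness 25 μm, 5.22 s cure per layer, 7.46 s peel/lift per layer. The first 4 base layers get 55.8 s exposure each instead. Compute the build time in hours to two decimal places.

20.77 hours

Layer count = ceil(147 / 0.025) = 5880.
Burn-in layers = 4 × (55.8 + 7.46) = 253.04 s.
Regular layers = 5876 × (5.22 + 7.46) = 74507.68 s.
Sum: 253.04 + 74507.68 = 74760.72 s → 20.77 hours.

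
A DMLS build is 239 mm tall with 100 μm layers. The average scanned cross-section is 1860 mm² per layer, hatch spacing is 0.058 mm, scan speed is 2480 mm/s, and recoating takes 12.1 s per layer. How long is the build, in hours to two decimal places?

Layer count = ceil(239 / 0.1) = 2390.
Hatch length per layer = 1860 / 0.058, so 32069 mm.
Per-layer scan time: 32069 / 2480 → 12.931 s.
Time per layer: 12.931 + 12.1 → 25.031 s.
Total: 2390 × 25.031 s = 59824.09 s → 16.62 hours.

16.62 hours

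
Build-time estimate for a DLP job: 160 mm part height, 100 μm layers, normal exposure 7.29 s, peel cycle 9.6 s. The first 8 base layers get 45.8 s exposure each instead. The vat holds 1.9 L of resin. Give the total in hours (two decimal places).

Layers = ⌈160/0.1⌉ = 1600.
Burn-in layers: 8 × (45.8 + 9.6) → 443.2 s.
Normal layers = 1592 × (7.29 + 9.6) = 26888.88 s.
Total = 443.2 + 26888.88 = 27332.08 s = 7.59 hours.

7.59 hours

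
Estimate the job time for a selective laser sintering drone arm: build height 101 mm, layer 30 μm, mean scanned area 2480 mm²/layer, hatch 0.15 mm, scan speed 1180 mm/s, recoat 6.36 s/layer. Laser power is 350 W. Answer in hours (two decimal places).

19.05 hours

Number of layers: 101 / 0.03 → 3367 (rounded up).
Hatch length per layer = 2480 / 0.15 = 16533.3 mm.
Scan time per layer = 16533.3 / 1180, so 14.0113 s.
Time per layer = 14.0113 + 6.36 = 20.3713 s.
Total: 3367 × 20.3713 s = 68590.1671 s → 19.05 hours.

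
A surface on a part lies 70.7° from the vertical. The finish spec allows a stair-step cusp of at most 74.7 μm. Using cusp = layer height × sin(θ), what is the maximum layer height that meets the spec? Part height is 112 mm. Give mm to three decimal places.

0.079 mm

Layer height = cusp / sin(70.7°) = 0.0747 / 0.9438 = 0.079 mm.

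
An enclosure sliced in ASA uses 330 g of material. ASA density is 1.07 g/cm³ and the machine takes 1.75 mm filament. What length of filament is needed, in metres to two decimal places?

128.22 m

Extruded volume: 330/1.07 = 308.4112 cm³ (308411.2 mm³).
Filament cross-section = π × (1.75/2)² = 2.4053 mm².
Length = 308411.2 / 2.4053 = 128221.51 mm = 128.22 m.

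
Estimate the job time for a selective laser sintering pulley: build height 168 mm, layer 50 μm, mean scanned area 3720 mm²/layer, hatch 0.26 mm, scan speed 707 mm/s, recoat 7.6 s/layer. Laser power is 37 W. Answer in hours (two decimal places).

25.98 hours

Layer count = ceil(168 / 0.05) = 3360.
Scan path per layer = 3720 / 0.26 = 14307.7 mm.
Per-layer scan time = 14307.7 / 707 = 20.2372 s.
Time per layer: 20.2372 + 7.6 → 27.8372 s.
Total: 3360 × 27.8372 s = 93532.992 s → 25.98 hours.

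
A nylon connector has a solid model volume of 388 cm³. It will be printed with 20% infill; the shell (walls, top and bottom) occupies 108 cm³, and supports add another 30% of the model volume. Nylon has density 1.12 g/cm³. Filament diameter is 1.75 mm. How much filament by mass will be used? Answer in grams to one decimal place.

Infill region = 388 − 108, so 280 cm³.
Deposited infill = 0.20 × 280, so 56 cm³.
Support = 0.30 × 388, so 116.4 cm³.
Total printed volume = 108 + 56 + 116.4, so 280.4 cm³.
Mass = 280.4 × 1.12, so 314.048 g.

314.0 g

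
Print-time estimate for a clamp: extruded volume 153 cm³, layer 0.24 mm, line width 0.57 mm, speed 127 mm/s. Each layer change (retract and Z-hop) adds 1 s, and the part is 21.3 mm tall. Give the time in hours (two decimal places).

2.47 hours

Bead cross-section = 0.24 × 0.57, so 0.1368 mm².
Path length: 153000 mm³ / 0.1368 mm² → 1118421.1 mm.
Extrusion time = 1118421.1 / 127, so 8806.5 s.
Layers = ⌈21.3/0.24⌉ = 89.
Non-print overhead: 89 × 1 → 89 s.
Total = 8806.5 + 89 = 8895.5 s = 2.47 hours.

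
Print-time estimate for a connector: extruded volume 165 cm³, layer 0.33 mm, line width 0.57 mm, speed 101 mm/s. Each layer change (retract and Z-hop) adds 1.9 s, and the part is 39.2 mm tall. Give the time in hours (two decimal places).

Line area = 0.33 × 0.57, so 0.1881 mm².
Total extruded path = 165000/0.1881 = 877193 mm.
Print-move time = 877193 / 101 = 8685.1 s.
Layers = ⌈39.2/0.33⌉ = 119.
Layer-change overhead = 119 × 1.9 = 226.1 s.
Total = 8685.1 + 226.1 = 8911.2 s = 2.48 hours.

2.48 hours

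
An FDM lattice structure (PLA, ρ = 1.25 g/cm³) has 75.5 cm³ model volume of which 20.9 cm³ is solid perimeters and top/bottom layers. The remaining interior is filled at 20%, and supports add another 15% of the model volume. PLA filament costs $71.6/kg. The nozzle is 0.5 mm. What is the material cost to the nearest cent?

$3.86

Infill region: 75.5 − 20.9 → 54.6 cm³.
Infill volume: 0.20 × 54.6 → 10.92 cm³.
Support = 0.15 × 75.5, so 11.325 cm³.
Total extruded = 20.9 + 10.92 + 11.325 = 43.145 cm³.
Mass = 43.145 × 1.25, so 53.93125 g.
Cost = 53.93125 g / 1000 × $71.6/kg = $3.86.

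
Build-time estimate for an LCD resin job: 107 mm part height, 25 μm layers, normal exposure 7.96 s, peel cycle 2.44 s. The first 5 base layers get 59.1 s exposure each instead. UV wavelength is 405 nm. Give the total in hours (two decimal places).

12.44 hours

Layers = ⌈107/0.025⌉ = 4280.
Base layers = 5 × (59.1 + 2.44), so 307.7 s.
Remaining layers = 4275 × (7.96 + 2.44), so 44460 s.
Total = 307.7 + 44460 = 44767.7 s = 12.44 hours.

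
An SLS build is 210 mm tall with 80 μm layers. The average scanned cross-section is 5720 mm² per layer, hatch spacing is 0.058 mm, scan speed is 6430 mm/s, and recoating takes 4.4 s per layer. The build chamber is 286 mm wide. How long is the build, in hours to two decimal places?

14.39 hours

Layers = ⌈210/0.08⌉ = 2625.
Per-layer scan distance = 5720 / 0.058 = 98620.7 mm.
Per-layer scan time: 98620.7 / 6430 → 15.3376 s.
Per-layer time = 15.3376 + 4.4 = 19.7376 s.
2625 layers × 19.7376 s/layer = 51811.2 s, i.e. 14.39 hours.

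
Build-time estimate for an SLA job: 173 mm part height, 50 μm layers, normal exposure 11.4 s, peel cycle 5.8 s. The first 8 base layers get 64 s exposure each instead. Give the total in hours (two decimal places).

16.65 hours

Layers = ⌈173/0.05⌉ = 3460.
Burn-in layers = 8 × (64 + 5.8) = 558.4 s.
Remaining layers: 3452 × (11.4 + 5.8) → 59374.4 s.
Sum: 558.4 + 59374.4 = 59932.8 s → 16.65 hours.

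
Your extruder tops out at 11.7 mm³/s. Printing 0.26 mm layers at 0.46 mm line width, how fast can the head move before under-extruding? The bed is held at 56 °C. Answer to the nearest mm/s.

98 mm/s

Extrusion cross-section = 0.26 × 0.46, so 0.1196 mm².
Max speed = 11.7 / 0.1196 = 97.83 ≈ 98 mm/s.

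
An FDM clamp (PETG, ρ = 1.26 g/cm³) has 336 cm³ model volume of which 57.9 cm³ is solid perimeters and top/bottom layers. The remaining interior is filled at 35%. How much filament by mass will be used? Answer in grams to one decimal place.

Infill region: 336 − 57.9 → 278.1 cm³.
Infill volume: 0.35 × 278.1 → 97.335 cm³.
Total printed volume = 57.9 + 97.335, so 155.235 cm³.
Mass: 155.235 × 1.26 → 195.5961 g.

195.6 g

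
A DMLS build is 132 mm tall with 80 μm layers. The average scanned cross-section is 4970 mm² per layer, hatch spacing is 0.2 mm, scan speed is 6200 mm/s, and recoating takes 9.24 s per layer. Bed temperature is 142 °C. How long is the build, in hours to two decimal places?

6.07 hours

Layer count = ceil(132 / 0.08) = 1650.
Per-layer scan distance = 4970 / 0.2, so 24850 mm.
Per-layer scan time = 24850 / 6200, so 4.0081 s.
Layer cycle = 4.0081 + 9.24 = 13.2481 s.
Build time = 1650 × 13.2481 = 21859.365 s = 6.07 hours.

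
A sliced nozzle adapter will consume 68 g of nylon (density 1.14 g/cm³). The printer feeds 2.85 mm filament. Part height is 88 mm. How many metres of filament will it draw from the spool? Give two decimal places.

Volume = 68 g / 1.14 g·cm⁻³ = 59.6491 cm³ = 59649.1 mm³.
Filament cross-section = π × (2.85/2)² = 6.3794 mm².
Length = 59649.1 / 6.3794 = 9350.27 mm = 9.35 m.

9.35 m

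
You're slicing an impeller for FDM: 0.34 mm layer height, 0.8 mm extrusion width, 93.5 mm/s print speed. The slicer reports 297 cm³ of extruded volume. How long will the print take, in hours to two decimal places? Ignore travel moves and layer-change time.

Line area: 0.34 × 0.8 → 0.272 mm².
Path length: 297000 mm³ / 0.272 mm² → 1091911.8 mm.
Print-move time: 1091911.8 / 93.5 → 11678.2 s.
11678.2 s = 3.24 hours.

3.24 hours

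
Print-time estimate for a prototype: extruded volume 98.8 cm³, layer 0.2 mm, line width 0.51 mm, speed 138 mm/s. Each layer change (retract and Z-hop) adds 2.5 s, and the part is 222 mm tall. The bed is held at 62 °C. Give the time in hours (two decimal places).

2.72 hours

Line area: 0.2 × 0.51 → 0.102 mm².
Toolpath length = 98.8 cm³ / 0.102 mm² = 98800 / 0.102 = 968627.5 mm.
Print-move time: 968627.5 / 138 → 7019 s.
Layer count = ceil(222 / 0.2) = 1110.
Non-print overhead: 1110 × 2.5 → 2775 s.
Altogether 7019 + 2775 = 9794 s, i.e. 2.72 hours.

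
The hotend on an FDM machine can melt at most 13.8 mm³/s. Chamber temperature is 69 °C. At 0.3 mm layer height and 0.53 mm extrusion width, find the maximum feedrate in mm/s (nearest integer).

87 mm/s

Extrusion cross-section = 0.3 × 0.53 = 0.159 mm².
v_max = Q/A = 13.8/0.159 = 86.79 mm/s → 87 mm/s.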